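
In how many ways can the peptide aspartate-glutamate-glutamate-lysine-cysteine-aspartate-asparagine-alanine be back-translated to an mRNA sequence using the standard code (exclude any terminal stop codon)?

Asp: 2 codons.
Glu: 2 codons.
Glu: 2 codons.
Lys: 2 codons.
Cys: 2 codons.
Asp: 2 codons.
Asn: 2 codons.
Ala: 4 codons.
2 × 2 × 2 × 2 × 2 × 2 × 2 × 4 = 512.

512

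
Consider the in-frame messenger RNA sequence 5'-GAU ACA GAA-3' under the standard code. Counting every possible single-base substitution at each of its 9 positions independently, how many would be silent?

Codon 1 (GAU, Asp): 1 synonymous substitution.
Codon 2 (ACA, Thr): 3 synonymous substitutions.
Codon 3 (GAA, Glu): 1 synonymous substitution.
Total: 1 + 3 + 1 = 5.

5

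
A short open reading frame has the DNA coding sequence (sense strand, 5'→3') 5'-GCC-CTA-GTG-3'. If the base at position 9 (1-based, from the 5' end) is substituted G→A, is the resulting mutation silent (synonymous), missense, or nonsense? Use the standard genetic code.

Position 9 falls in codon 3: GTG → Val.
After the substitution the codon is GTA → Val.
Both encode Val, so the change is synonymous.

silent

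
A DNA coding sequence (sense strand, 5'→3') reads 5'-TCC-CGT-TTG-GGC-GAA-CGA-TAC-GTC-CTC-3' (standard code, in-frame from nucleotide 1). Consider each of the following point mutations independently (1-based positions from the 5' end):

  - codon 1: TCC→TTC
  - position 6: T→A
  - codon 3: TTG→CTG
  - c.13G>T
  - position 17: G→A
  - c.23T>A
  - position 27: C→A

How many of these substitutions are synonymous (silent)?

Codon 1: TCC (Ser) → TTC (Phe) — missense.
Codon 2: CGT (Arg) → CGA (Arg) — synonymous.
Codon 3: TTG (Leu) → CTG (Leu) — synonymous.
Codon 5: GAA (Glu) → TAA (Stop) — nonsense.
Codon 6: CGA (Arg) → CAA (Gln) — missense.
Codon 8: GTC (Val) → GAC (Asp) — missense.
Codon 9: CTC (Leu) → CTA (Leu) — synonymous.
Synonymous: 3 of 7.

3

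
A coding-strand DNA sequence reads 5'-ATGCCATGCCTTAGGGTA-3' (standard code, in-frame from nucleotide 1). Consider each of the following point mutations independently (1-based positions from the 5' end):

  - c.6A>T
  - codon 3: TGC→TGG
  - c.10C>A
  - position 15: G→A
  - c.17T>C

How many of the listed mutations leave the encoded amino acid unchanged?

2

Codon 2: CCA (Pro) → CCT (Pro) — synonymous.
Codon 3: TGC (Cys) → TGG (Trp) — missense.
Codon 4: CTT (Leu) → ATT (Ile) — missense.
Codon 5: AGG (Arg) → AGA (Arg) — synonymous.
Codon 6: GTA (Val) → GCA (Ala) — missense.
Synonymous: 2 of 5.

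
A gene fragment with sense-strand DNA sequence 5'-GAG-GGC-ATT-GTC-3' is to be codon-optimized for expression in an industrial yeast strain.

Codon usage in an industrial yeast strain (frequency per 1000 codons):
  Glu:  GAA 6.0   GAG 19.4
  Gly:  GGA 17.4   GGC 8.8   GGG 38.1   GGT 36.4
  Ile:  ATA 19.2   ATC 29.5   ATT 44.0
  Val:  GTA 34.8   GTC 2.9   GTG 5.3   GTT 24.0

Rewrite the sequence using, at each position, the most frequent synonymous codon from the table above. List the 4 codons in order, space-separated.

GAG GGG ATT GTA

Codon 1 (Glu): best is GAG at 19.4.
Codon 2 (Gly): best is GGG at 38.1.
Codon 3 (Ile): best is ATT at 44.0.
Codon 4 (Val): best is GTA at 34.8.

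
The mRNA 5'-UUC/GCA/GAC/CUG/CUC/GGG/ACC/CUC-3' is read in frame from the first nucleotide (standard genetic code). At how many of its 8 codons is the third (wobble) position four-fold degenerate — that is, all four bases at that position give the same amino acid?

Codon 1 UUC (Phe): third position 2-fold.
Codon 2 GCA (Ala): third position 4-fold.
Codon 3 GAC (Asp): third position 2-fold.
Codon 4 CUG (Leu): third position 4-fold.
Codon 5 CUC (Leu): third position 4-fold.
Codon 6 GGG (Gly): third position 4-fold.
Codon 7 ACC (Thr): third position 4-fold.
Codon 8 CUC (Leu): third position 4-fold.
Four-fold degenerate third positions: 6.

6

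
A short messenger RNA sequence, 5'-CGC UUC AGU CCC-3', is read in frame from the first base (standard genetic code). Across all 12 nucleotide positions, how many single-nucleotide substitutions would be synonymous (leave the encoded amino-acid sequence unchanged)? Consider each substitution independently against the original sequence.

8

Codon 1 (CGC, Arg): 3 synonymous substitutions.
Codon 2 (UUC, Phe): 1 synonymous substitution.
Codon 3 (AGU, Ser): 1 synonymous substitution.
Codon 4 (CCC, Pro): 3 synonymous substitutions.
Total: 3 + 1 + 1 + 3 = 8.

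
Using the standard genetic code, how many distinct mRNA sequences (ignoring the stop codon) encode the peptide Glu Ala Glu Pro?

64

Glu: 2 codons.
Ala: 4 codons.
Glu: 2 codons.
Pro: 4 codons.
2 × 4 × 2 × 4 = 64.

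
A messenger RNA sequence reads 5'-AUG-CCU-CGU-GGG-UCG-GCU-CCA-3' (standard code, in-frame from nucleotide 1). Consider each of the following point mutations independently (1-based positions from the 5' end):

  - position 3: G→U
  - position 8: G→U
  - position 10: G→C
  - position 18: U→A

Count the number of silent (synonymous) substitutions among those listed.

1

Codon 1: AUG (Met) → AUU (Ile) — missense.
Codon 3: CGU (Arg) → CUU (Leu) — missense.
Codon 4: GGG (Gly) → CGG (Arg) — missense.
Codon 6: GCU (Ala) → GCA (Ala) — synonymous.
Synonymous: 1 of 4.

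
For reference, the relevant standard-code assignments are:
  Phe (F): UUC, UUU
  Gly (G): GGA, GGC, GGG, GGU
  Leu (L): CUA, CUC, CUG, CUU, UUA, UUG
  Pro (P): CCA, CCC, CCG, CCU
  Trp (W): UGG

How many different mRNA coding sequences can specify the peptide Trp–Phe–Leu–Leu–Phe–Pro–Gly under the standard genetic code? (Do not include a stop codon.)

Trp: 1 codon.
Phe: 2 codons.
Leu: 6 codons.
Leu: 6 codons.
Phe: 2 codons.
Pro: 4 codons.
Gly: 4 codons.
1 × 2 × 6 × 6 × 2 × 4 × 4 = 2304.

2304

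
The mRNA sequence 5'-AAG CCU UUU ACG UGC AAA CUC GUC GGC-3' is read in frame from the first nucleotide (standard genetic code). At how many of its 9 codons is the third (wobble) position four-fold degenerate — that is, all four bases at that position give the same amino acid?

Codon 1 AAG (Lys): third position 2-fold.
Codon 2 CCU (Pro): third position 4-fold.
Codon 3 UUU (Phe): third position 2-fold.
Codon 4 ACG (Thr): third position 4-fold.
Codon 5 UGC (Cys): third position 2-fold.
Codon 6 AAA (Lys): third position 2-fold.
Codon 7 CUC (Leu): third position 4-fold.
Codon 8 GUC (Val): third position 4-fold.
Codon 9 GGC (Gly): third position 4-fold.
Four-fold degenerate third positions: 5.

5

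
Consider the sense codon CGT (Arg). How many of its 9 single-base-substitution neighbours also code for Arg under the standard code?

Position 1: none → 0 synonymous.
Position 2: none → 0 synonymous.
Position 3: CGC, CGA, CGG → 3 synonymous.
Total: 0 + 0 + 3 = 3.

3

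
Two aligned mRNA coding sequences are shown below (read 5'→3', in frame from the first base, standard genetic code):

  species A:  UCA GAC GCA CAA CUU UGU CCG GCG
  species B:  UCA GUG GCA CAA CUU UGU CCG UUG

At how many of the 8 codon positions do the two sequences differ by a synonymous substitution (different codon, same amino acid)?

Codon 1: UCA Ser / UCA Ser — identical.
Codon 2: GAC Asp / GUG Val — nonsynonymous.
Codon 3: GCA Ala / GCA Ala — identical.
Codon 4: CAA Gln / CAA Gln — identical.
Codon 5: CUU Leu / CUU Leu — identical.
Codon 6: UGU Cys / UGU Cys — identical.
Codon 7: CCG Pro / CCG Pro — identical.
Codon 8: GCG Ala / UUG Leu — nonsynonymous.
Synonymous differences: 0.

0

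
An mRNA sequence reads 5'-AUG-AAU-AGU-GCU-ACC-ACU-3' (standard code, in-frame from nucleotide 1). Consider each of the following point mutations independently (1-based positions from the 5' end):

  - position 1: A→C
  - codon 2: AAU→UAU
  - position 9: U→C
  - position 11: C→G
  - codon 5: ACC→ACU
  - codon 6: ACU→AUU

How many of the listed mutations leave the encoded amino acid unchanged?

Codon 1: AUG (Met) → CUG (Leu) — missense.
Codon 2: AAU (Asn) → UAU (Tyr) — missense.
Codon 3: AGU (Ser) → AGC (Ser) — synonymous.
Codon 4: GCU (Ala) → GGU (Gly) — missense.
Codon 5: ACC (Thr) → ACU (Thr) — synonymous.
Codon 6: ACU (Thr) → AUU (Ile) — missense.
Synonymous: 2 of 6.

2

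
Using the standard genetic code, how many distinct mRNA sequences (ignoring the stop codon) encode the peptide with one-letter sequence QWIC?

12

Gln: 2 codons.
Trp: 1 codon.
Ile: 3 codons.
Cys: 2 codons.
2 × 1 × 3 × 2 = 12.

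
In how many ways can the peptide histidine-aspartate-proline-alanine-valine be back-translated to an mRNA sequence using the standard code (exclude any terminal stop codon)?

256

His: 2 codons.
Asp: 2 codons.
Pro: 4 codons.
Ala: 4 codons.
Val: 4 codons.
2 × 2 × 4 × 4 × 4 = 256.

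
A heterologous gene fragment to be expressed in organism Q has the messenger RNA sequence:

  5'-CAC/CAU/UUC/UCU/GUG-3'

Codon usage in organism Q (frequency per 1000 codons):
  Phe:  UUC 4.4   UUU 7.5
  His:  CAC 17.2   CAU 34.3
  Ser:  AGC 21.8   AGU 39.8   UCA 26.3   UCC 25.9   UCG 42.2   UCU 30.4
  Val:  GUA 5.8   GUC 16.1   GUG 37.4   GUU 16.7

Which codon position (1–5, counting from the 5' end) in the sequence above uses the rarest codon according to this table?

Codon 1 CAC (His): 17.2 per 1000.
Codon 2 CAU (His): 34.3 per 1000.
Codon 3 UUC (Phe): 4.4 per 1000.
Codon 4 UCU (Ser): 30.4 per 1000.
Codon 5 GUG (Val): 37.4 per 1000.
Lowest frequency is 4.4 at codon 3.

3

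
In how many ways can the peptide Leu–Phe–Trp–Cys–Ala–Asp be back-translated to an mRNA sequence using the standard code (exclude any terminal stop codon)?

Leu: 6 codons.
Phe: 2 codons.
Trp: 1 codon.
Cys: 2 codons.
Ala: 4 codons.
Asp: 2 codons.
6 × 2 × 1 × 2 × 4 × 2 = 192.

192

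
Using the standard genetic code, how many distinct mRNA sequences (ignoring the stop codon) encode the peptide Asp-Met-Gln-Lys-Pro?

Asp: 2 codons.
Met: 1 codon.
Gln: 2 codons.
Lys: 2 codons.
Pro: 4 codons.
2 × 1 × 2 × 2 × 4 = 32.

32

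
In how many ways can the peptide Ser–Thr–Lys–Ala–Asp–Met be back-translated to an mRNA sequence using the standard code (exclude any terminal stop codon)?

384

Ser: 6 codons.
Thr: 4 codons.
Lys: 2 codons.
Ala: 4 codons.
Asp: 2 codons.
Met: 1 codon.
6 × 4 × 2 × 4 × 2 × 1 = 384.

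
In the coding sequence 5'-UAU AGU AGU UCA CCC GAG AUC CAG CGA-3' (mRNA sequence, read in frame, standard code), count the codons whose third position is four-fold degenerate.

3

Codon 1 UAU (Tyr): third position 2-fold.
Codon 2 AGU (Ser): third position 2-fold.
Codon 3 AGU (Ser): third position 2-fold.
Codon 4 UCA (Ser): third position 4-fold.
Codon 5 CCC (Pro): third position 4-fold.
Codon 6 GAG (Glu): third position 2-fold.
Codon 7 AUC (Ile): third position 3-fold.
Codon 8 CAG (Gln): third position 2-fold.
Codon 9 CGA (Arg): third position 4-fold.
Four-fold degenerate third positions: 3.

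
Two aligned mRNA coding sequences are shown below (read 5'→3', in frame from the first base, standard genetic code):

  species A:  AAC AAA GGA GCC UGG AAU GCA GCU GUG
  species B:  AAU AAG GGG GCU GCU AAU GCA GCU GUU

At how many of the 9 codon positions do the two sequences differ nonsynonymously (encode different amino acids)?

1

Codon 1: AAC Asn / AAU Asn — synonymous.
Codon 2: AAA Lys / AAG Lys — synonymous.
Codon 3: GGA Gly / GGG Gly — synonymous.
Codon 4: GCC Ala / GCU Ala — synonymous.
Codon 5: UGG Trp / GCU Ala — nonsynonymous.
Codon 6: AAU Asn / AAU Asn — identical.
Codon 7: GCA Ala / GCA Ala — identical.
Codon 8: GCU Ala / GCU Ala — identical.
Codon 9: GUG Val / GUU Val — synonymous.
Nonsynonymous differences: 1.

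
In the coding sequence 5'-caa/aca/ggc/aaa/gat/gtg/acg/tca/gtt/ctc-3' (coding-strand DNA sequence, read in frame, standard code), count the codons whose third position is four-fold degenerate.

7

Codon 1 CAA (Gln): third position 2-fold.
Codon 2 ACA (Thr): third position 4-fold.
Codon 3 GGC (Gly): third position 4-fold.
Codon 4 AAA (Lys): third position 2-fold.
Codon 5 GAT (Asp): third position 2-fold.
Codon 6 GTG (Val): third position 4-fold.
Codon 7 ACG (Thr): third position 4-fold.
Codon 8 TCA (Ser): third position 4-fold.
Codon 9 GTT (Val): third position 4-fold.
Codon 10 CTC (Leu): third position 4-fold.
Four-fold degenerate third positions: 7.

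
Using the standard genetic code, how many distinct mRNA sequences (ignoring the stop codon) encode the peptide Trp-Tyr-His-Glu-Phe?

16

Trp: 1 codon.
Tyr: 2 codons.
His: 2 codons.
Glu: 2 codons.
Phe: 2 codons.
1 × 2 × 2 × 2 × 2 = 16.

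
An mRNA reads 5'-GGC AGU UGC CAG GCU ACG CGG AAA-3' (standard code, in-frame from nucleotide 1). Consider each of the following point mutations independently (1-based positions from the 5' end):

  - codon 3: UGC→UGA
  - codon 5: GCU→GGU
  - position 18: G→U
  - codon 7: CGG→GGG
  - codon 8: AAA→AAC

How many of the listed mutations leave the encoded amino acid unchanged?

Codon 3: UGC (Cys) → UGA (Stop) — nonsense.
Codon 5: GCU (Ala) → GGU (Gly) — missense.
Codon 6: ACG (Thr) → ACU (Thr) — synonymous.
Codon 7: CGG (Arg) → GGG (Gly) — missense.
Codon 8: AAA (Lys) → AAC (Asn) — missense.
Synonymous: 1 of 5.

1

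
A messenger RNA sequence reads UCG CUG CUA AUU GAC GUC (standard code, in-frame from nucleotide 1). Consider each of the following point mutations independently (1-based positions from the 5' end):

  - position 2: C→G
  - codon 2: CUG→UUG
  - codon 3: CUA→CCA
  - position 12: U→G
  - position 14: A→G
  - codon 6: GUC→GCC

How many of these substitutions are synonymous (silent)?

1

Codon 1: UCG (Ser) → UGG (Trp) — missense.
Codon 2: CUG (Leu) → UUG (Leu) — synonymous.
Codon 3: CUA (Leu) → CCA (Pro) — missense.
Codon 4: AUU (Ile) → AUG (Met) — missense.
Codon 5: GAC (Asp) → GGC (Gly) — missense.
Codon 6: GUC (Val) → GCC (Ala) — missense.
Synonymous: 1 of 6.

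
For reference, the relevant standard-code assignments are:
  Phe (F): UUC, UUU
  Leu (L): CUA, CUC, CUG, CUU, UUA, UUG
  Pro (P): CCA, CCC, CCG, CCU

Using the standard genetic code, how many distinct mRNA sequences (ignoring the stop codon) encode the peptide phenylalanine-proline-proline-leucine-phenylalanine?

Phe: 2 codons.
Pro: 4 codons.
Pro: 4 codons.
Leu: 6 codons.
Phe: 2 codons.
2 × 4 × 4 × 6 × 2 = 384.

384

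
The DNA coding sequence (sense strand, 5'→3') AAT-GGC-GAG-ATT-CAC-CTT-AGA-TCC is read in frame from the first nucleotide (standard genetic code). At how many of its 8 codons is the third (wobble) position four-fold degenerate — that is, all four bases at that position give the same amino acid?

3

Codon 1 AAT (Asn): third position 2-fold.
Codon 2 GGC (Gly): third position 4-fold.
Codon 3 GAG (Glu): third position 2-fold.
Codon 4 ATT (Ile): third position 3-fold.
Codon 5 CAC (His): third position 2-fold.
Codon 6 CTT (Leu): third position 4-fold.
Codon 7 AGA (Arg): third position 2-fold.
Codon 8 TCC (Ser): third position 4-fold.
Four-fold degenerate third positions: 3.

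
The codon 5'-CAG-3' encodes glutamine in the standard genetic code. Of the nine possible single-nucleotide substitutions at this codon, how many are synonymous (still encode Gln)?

1

Position 1: none → 0 synonymous.
Position 2: none → 0 synonymous.
Position 3: CAA → 1 synonymous.
Total: 0 + 0 + 1 = 1.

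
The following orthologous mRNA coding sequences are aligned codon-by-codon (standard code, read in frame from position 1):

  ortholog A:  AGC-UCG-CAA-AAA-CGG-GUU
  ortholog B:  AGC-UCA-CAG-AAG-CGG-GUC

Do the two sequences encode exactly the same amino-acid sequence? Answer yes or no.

yes

Codon 1: AGC Ser / AGC Ser — identical.
Codon 2: UCG Ser / UCA Ser — synonymous.
Codon 3: CAA Gln / CAG Gln — synonymous.
Codon 4: AAA Lys / AAG Lys — synonymous.
Codon 5: CGG Arg / CGG Arg — identical.
Codon 6: GUU Val / GUC Val — synonymous.
Nonsynonymous differences: 0 → same protein.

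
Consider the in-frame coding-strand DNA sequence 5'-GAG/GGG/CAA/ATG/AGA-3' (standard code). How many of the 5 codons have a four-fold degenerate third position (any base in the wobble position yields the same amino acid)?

Codon 1 GAG (Glu): third position 2-fold.
Codon 2 GGG (Gly): third position 4-fold.
Codon 3 CAA (Gln): third position 2-fold.
Codon 4 ATG (Met): third position 1-fold.
Codon 5 AGA (Arg): third position 2-fold.
Four-fold degenerate third positions: 1.

1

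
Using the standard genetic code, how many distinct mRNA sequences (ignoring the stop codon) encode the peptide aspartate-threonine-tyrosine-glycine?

Asp: 2 codons.
Thr: 4 codons.
Tyr: 2 codons.
Gly: 4 codons.
2 × 4 × 2 × 4 = 64.

64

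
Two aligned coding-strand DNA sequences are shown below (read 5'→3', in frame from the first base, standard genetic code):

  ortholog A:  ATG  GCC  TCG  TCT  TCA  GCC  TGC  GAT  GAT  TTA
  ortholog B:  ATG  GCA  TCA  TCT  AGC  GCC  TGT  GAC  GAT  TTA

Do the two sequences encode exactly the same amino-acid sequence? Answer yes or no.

yes

Codon 1: ATG Met / ATG Met — identical.
Codon 2: GCC Ala / GCA Ala — synonymous.
Codon 3: TCG Ser / TCA Ser — synonymous.
Codon 4: TCT Ser / TCT Ser — identical.
Codon 5: TCA Ser / AGC Ser — synonymous.
Codon 6: GCC Ala / GCC Ala — identical.
Codon 7: TGC Cys / TGT Cys — synonymous.
Codon 8: GAT Asp / GAC Asp — synonymous.
Codon 9: GAT Asp / GAT Asp — identical.
Codon 10: TTA Leu / TTA Leu — identical.
Nonsynonymous differences: 0 → same protein.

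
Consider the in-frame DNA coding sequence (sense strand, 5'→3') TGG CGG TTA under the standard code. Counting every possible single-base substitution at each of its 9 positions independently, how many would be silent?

6

Codon 1 (TGG, Trp): 0 synonymous substitutions.
Codon 2 (CGG, Arg): 4 synonymous substitutions.
Codon 3 (TTA, Leu): 2 synonymous substitutions.
Total: 0 + 4 + 2 = 6.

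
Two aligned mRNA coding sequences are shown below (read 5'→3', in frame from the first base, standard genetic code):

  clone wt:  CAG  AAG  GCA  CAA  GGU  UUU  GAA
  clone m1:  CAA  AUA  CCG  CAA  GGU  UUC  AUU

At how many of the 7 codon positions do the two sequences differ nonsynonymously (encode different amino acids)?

Codon 1: CAG Gln / CAA Gln — synonymous.
Codon 2: AAG Lys / AUA Ile — nonsynonymous.
Codon 3: GCA Ala / CCG Pro — nonsynonymous.
Codon 4: CAA Gln / CAA Gln — identical.
Codon 5: GGU Gly / GGU Gly — identical.
Codon 6: UUU Phe / UUC Phe — synonymous.
Codon 7: GAA Glu / AUU Ile — nonsynonymous.
Nonsynonymous differences: 3.

3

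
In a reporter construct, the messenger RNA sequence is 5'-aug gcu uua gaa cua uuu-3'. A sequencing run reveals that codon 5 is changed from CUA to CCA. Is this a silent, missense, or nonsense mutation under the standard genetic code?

Position 14 falls in codon 5: CUA → Leu.
After the substitution the codon is CCA → Pro.
Leu ≠ Pro, so this is a missense mutation.

missense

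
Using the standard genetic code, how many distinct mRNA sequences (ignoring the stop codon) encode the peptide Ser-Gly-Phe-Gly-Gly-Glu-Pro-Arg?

Ser: 6 codons.
Gly: 4 codons.
Phe: 2 codons.
Gly: 4 codons.
Gly: 4 codons.
Glu: 2 codons.
Pro: 4 codons.
Arg: 6 codons.
6 × 4 × 2 × 4 × 4 × 2 × 4 × 6 = 36864.

36864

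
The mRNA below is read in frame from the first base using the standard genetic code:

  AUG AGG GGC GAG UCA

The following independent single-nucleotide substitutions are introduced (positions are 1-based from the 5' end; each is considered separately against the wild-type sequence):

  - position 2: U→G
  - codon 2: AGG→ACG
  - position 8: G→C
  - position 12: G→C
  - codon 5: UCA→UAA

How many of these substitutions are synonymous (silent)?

Codon 1: AUG (Met) → AGG (Arg) — missense.
Codon 2: AGG (Arg) → ACG (Thr) — missense.
Codon 3: GGC (Gly) → GCC (Ala) — missense.
Codon 4: GAG (Glu) → GAC (Asp) — missense.
Codon 5: UCA (Ser) → UAA (Stop) — nonsense.
Synonymous: 0 of 5.

0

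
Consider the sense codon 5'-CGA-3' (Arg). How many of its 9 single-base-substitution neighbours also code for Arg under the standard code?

Position 1: AGA → 1 synonymous.
Position 2: none → 0 synonymous.
Position 3: CGU, CGC, CGG → 3 synonymous.
Total: 1 + 0 + 3 = 4.

4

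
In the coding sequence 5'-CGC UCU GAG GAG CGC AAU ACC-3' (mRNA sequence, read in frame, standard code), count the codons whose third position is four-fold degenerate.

4

Codon 1 CGC (Arg): third position 4-fold.
Codon 2 UCU (Ser): third position 4-fold.
Codon 3 GAG (Glu): third position 2-fold.
Codon 4 GAG (Glu): third position 2-fold.
Codon 5 CGC (Arg): third position 4-fold.
Codon 6 AAU (Asn): third position 2-fold.
Codon 7 ACC (Thr): third position 4-fold.
Four-fold degenerate third positions: 4.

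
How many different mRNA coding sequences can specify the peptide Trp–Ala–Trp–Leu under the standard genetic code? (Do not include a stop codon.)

24

Trp: 1 codon.
Ala: 4 codons.
Trp: 1 codon.
Leu: 6 codons.
1 × 4 × 1 × 6 = 24.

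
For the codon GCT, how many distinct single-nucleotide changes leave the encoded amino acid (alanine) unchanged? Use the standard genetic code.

Position 1: none → 0 synonymous.
Position 2: none → 0 synonymous.
Position 3: GCC, GCA, GCG → 3 synonymous.
Total: 0 + 0 + 3 = 3.

3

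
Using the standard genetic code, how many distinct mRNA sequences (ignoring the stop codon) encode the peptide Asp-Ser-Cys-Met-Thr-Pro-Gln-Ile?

2304

Asp: 2 codons.
Ser: 6 codons.
Cys: 2 codons.
Met: 1 codon.
Thr: 4 codons.
Pro: 4 codons.
Gln: 2 codons.
Ile: 3 codons.
2 × 6 × 2 × 1 × 4 × 4 × 2 × 3 = 2304.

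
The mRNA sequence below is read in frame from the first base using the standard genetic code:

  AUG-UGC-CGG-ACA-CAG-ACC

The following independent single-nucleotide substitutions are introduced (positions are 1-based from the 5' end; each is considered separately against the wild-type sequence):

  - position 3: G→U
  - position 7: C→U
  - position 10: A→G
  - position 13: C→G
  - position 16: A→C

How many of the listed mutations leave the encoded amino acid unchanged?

Codon 1: AUG (Met) → AUU (Ile) — missense.
Codon 3: CGG (Arg) → UGG (Trp) — missense.
Codon 4: ACA (Thr) → GCA (Ala) — missense.
Codon 5: CAG (Gln) → GAG (Glu) — missense.
Codon 6: ACC (Thr) → CCC (Pro) — missense.
Synonymous: 0 of 5.

0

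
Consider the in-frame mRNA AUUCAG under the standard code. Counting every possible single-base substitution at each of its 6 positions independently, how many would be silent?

Codon 1 (AUU, Ile): 2 synonymous substitutions.
Codon 2 (CAG, Gln): 1 synonymous substitution.
Total: 2 + 1 = 3.

3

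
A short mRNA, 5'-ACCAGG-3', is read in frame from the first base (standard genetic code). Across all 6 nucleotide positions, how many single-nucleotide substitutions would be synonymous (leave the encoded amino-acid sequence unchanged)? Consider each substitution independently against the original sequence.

5

Codon 1 (ACC, Thr): 3 synonymous substitutions.
Codon 2 (AGG, Arg): 2 synonymous substitutions.
Total: 3 + 2 = 5.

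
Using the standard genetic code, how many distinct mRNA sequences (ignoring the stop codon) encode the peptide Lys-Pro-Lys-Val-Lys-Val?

512

Lys: 2 codons.
Pro: 4 codons.
Lys: 2 codons.
Val: 4 codons.
Lys: 2 codons.
Val: 4 codons.
2 × 4 × 2 × 4 × 2 × 4 = 512.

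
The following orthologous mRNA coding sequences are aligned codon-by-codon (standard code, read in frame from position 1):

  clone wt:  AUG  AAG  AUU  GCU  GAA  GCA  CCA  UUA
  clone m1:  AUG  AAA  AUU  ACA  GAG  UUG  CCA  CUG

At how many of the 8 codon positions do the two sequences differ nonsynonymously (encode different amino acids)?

2

Codon 1: AUG Met / AUG Met — identical.
Codon 2: AAG Lys / AAA Lys — synonymous.
Codon 3: AUU Ile / AUU Ile — identical.
Codon 4: GCU Ala / ACA Thr — nonsynonymous.
Codon 5: GAA Glu / GAG Glu — synonymous.
Codon 6: GCA Ala / UUG Leu — nonsynonymous.
Codon 7: CCA Pro / CCA Pro — identical.
Codon 8: UUA Leu / CUG Leu — synonymous.
Nonsynonymous differences: 2.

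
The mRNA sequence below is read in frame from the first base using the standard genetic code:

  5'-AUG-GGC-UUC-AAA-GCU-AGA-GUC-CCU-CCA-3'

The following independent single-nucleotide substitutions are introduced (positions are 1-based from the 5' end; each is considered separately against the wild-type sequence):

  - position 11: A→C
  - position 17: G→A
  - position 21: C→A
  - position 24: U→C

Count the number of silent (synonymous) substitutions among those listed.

2

Codon 4: AAA (Lys) → ACA (Thr) — missense.
Codon 6: AGA (Arg) → AAA (Lys) — missense.
Codon 7: GUC (Val) → GUA (Val) — synonymous.
Codon 8: CCU (Pro) → CCC (Pro) — synonymous.
Synonymous: 2 of 4.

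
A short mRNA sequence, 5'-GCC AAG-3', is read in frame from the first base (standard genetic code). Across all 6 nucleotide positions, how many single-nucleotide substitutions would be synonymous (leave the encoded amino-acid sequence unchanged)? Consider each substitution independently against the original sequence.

Codon 1 (GCC, Ala): 3 synonymous substitutions.
Codon 2 (AAG, Lys): 1 synonymous substitution.
Total: 3 + 1 = 4.

4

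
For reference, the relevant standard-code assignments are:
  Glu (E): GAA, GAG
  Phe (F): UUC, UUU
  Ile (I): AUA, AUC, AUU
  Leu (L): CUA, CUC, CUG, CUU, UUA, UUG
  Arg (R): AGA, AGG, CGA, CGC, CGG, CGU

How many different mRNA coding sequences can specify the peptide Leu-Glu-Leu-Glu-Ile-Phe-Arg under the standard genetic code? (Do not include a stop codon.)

5184

Leu: 6 codons.
Glu: 2 codons.
Leu: 6 codons.
Glu: 2 codons.
Ile: 3 codons.
Phe: 2 codons.
Arg: 6 codons.
6 × 2 × 6 × 2 × 3 × 2 × 6 = 5184.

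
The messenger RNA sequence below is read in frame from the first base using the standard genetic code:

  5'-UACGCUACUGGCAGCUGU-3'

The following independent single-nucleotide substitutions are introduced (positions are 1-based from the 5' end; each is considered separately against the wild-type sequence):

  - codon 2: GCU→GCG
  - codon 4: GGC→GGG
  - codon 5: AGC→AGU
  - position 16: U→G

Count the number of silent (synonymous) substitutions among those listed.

Codon 2: GCU (Ala) → GCG (Ala) — synonymous.
Codon 4: GGC (Gly) → GGG (Gly) — synonymous.
Codon 5: AGC (Ser) → AGU (Ser) — synonymous.
Codon 6: UGU (Cys) → GGU (Gly) — missense.
Synonymous: 3 of 4.

3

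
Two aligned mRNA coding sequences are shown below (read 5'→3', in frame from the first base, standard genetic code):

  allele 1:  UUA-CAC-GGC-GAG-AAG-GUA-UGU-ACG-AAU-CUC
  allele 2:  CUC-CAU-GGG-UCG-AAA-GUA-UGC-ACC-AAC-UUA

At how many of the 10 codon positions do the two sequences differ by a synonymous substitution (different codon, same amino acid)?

Codon 1: UUA Leu / CUC Leu — synonymous.
Codon 2: CAC His / CAU His — synonymous.
Codon 3: GGC Gly / GGG Gly — synonymous.
Codon 4: GAG Glu / UCG Ser — nonsynonymous.
Codon 5: AAG Lys / AAA Lys — synonymous.
Codon 6: GUA Val / GUA Val — identical.
Codon 7: UGU Cys / UGC Cys — synonymous.
Codon 8: ACG Thr / ACC Thr — synonymous.
Codon 9: AAU Asn / AAC Asn — synonymous.
Codon 10: CUC Leu / UUA Leu — synonymous.
Synonymous differences: 8.

8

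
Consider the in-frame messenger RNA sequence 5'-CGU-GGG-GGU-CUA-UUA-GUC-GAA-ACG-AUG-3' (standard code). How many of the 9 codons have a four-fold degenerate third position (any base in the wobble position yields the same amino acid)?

6

Codon 1 CGU (Arg): third position 4-fold.
Codon 2 GGG (Gly): third position 4-fold.
Codon 3 GGU (Gly): third position 4-fold.
Codon 4 CUA (Leu): third position 4-fold.
Codon 5 UUA (Leu): third position 2-fold.
Codon 6 GUC (Val): third position 4-fold.
Codon 7 GAA (Glu): third position 2-fold.
Codon 8 ACG (Thr): third position 4-fold.
Codon 9 AUG (Met): third position 1-fold.
Four-fold degenerate third positions: 6.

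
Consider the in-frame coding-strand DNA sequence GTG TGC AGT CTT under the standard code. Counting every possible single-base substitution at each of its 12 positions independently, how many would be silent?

Codon 1 (GTG, Val): 3 synonymous substitutions.
Codon 2 (TGC, Cys): 1 synonymous substitution.
Codon 3 (AGT, Ser): 1 synonymous substitution.
Codon 4 (CTT, Leu): 3 synonymous substitutions.
Total: 3 + 1 + 1 + 3 = 8.

8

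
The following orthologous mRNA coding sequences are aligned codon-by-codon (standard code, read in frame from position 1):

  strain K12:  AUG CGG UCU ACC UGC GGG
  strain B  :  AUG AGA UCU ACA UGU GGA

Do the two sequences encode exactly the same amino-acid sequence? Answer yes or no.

yes

Codon 1: AUG Met / AUG Met — identical.
Codon 2: CGG Arg / AGA Arg — synonymous.
Codon 3: UCU Ser / UCU Ser — identical.
Codon 4: ACC Thr / ACA Thr — synonymous.
Codon 5: UGC Cys / UGU Cys — synonymous.
Codon 6: GGG Gly / GGA Gly — synonymous.
Nonsynonymous differences: 0 → same protein.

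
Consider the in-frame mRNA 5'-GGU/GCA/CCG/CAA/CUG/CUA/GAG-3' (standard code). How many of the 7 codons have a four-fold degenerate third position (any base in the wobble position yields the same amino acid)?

5

Codon 1 GGU (Gly): third position 4-fold.
Codon 2 GCA (Ala): third position 4-fold.
Codon 3 CCG (Pro): third position 4-fold.
Codon 4 CAA (Gln): third position 2-fold.
Codon 5 CUG (Leu): third position 4-fold.
Codon 6 CUA (Leu): third position 4-fold.
Codon 7 GAG (Glu): third position 2-fold.
Four-fold degenerate third positions: 5.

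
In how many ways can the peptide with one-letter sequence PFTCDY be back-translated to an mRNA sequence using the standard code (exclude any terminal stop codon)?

256

Pro: 4 codons.
Phe: 2 codons.
Thr: 4 codons.
Cys: 2 codons.
Asp: 2 codons.
Tyr: 2 codons.
4 × 2 × 4 × 2 × 2 × 2 = 256.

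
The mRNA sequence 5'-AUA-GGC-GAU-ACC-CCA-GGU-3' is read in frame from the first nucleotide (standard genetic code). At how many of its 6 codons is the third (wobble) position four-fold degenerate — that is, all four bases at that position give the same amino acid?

4

Codon 1 AUA (Ile): third position 3-fold.
Codon 2 GGC (Gly): third position 4-fold.
Codon 3 GAU (Asp): third position 2-fold.
Codon 4 ACC (Thr): third position 4-fold.
Codon 5 CCA (Pro): third position 4-fold.
Codon 6 GGU (Gly): third position 4-fold.
Four-fold degenerate third positions: 4.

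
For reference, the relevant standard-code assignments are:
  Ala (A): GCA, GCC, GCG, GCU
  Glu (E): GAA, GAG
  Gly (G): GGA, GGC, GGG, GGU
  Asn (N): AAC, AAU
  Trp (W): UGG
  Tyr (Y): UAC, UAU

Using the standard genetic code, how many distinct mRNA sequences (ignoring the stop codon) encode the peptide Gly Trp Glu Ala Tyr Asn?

Gly: 4 codons.
Trp: 1 codon.
Glu: 2 codons.
Ala: 4 codons.
Tyr: 2 codons.
Asn: 2 codons.
4 × 1 × 2 × 4 × 2 × 2 = 128.

128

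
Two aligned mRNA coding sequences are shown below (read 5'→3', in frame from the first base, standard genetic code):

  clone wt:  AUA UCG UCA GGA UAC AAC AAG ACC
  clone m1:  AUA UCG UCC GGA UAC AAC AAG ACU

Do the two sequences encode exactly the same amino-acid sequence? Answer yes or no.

Codon 1: AUA Ile / AUA Ile — identical.
Codon 2: UCG Ser / UCG Ser — identical.
Codon 3: UCA Ser / UCC Ser — synonymous.
Codon 4: GGA Gly / GGA Gly — identical.
Codon 5: UAC Tyr / UAC Tyr — identical.
Codon 6: AAC Asn / AAC Asn — identical.
Codon 7: AAG Lys / AAG Lys — identical.
Codon 8: ACC Thr / ACU Thr — synonymous.
Nonsynonymous differences: 0 → same protein.

yes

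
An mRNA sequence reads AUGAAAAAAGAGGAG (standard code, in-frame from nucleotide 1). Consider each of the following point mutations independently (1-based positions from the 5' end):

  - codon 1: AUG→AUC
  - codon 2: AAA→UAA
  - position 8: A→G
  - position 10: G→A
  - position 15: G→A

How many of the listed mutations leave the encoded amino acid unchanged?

1

Codon 1: AUG (Met) → AUC (Ile) — missense.
Codon 2: AAA (Lys) → UAA (Stop) — nonsense.
Codon 3: AAA (Lys) → AGA (Arg) — missense.
Codon 4: GAG (Glu) → AAG (Lys) — missense.
Codon 5: GAG (Glu) → GAA (Glu) — synonymous.
Synonymous: 1 of 5.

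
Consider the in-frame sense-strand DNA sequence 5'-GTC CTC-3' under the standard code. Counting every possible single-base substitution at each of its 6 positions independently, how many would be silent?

Codon 1 (GTC, Val): 3 synonymous substitutions.
Codon 2 (CTC, Leu): 3 synonymous substitutions.
Total: 3 + 3 = 6.

6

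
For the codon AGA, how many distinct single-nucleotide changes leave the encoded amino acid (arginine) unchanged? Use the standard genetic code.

2

Position 1: CGA → 1 synonymous.
Position 2: none → 0 synonymous.
Position 3: AGG → 1 synonymous.
Total: 1 + 0 + 1 = 2.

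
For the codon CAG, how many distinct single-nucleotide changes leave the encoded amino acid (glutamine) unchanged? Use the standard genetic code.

Position 1: none → 0 synonymous.
Position 2: none → 0 synonymous.
Position 3: CAA → 1 synonymous.
Total: 0 + 0 + 1 = 1.

1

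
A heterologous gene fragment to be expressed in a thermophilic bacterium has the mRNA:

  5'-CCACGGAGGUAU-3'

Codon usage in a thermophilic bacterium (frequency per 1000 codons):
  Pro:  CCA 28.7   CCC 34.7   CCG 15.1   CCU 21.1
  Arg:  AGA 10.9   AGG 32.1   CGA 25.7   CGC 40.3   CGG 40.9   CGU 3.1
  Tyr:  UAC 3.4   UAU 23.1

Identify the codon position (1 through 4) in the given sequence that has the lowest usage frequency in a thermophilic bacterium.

4

Codon 1 CCA (Pro): 28.7 per 1000.
Codon 2 CGG (Arg): 40.9 per 1000.
Codon 3 AGG (Arg): 32.1 per 1000.
Codon 4 UAU (Tyr): 23.1 per 1000.
Lowest frequency is 23.1 at codon 4.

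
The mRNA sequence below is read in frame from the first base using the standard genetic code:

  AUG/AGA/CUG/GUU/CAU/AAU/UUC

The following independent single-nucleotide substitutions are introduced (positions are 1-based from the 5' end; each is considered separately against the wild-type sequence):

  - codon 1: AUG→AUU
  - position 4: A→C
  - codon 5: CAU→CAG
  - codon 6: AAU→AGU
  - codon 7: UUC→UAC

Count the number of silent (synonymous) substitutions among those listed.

Codon 1: AUG (Met) → AUU (Ile) — missense.
Codon 2: AGA (Arg) → CGA (Arg) — synonymous.
Codon 5: CAU (His) → CAG (Gln) — missense.
Codon 6: AAU (Asn) → AGU (Ser) — missense.
Codon 7: UUC (Phe) → UAC (Tyr) — missense.
Synonymous: 1 of 5.

1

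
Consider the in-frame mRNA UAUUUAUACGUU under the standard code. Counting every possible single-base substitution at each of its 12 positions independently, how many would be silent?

Codon 1 (UAU, Tyr): 1 synonymous substitution.
Codon 2 (UUA, Leu): 2 synonymous substitutions.
Codon 3 (UAC, Tyr): 1 synonymous substitution.
Codon 4 (GUU, Val): 3 synonymous substitutions.
Total: 1 + 2 + 1 + 3 = 7.

7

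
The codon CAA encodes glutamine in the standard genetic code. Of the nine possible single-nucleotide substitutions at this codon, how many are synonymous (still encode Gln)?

Position 1: none → 0 synonymous.
Position 2: none → 0 synonymous.
Position 3: CAG → 1 synonymous.
Total: 0 + 0 + 1 = 1.

1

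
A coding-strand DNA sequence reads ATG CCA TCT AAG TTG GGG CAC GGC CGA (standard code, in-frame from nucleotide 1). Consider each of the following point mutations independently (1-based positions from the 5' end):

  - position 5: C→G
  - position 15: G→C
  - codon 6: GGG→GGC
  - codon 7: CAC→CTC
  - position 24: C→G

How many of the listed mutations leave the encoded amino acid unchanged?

2

Codon 2: CCA (Pro) → CGA (Arg) — missense.
Codon 5: TTG (Leu) → TTC (Phe) — missense.
Codon 6: GGG (Gly) → GGC (Gly) — synonymous.
Codon 7: CAC (His) → CTC (Leu) — missense.
Codon 8: GGC (Gly) → GGG (Gly) — synonymous.
Synonymous: 2 of 5.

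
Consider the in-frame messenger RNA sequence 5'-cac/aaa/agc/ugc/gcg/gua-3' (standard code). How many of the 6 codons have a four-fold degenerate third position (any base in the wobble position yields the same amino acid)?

Codon 1 CAC (His): third position 2-fold.
Codon 2 AAA (Lys): third position 2-fold.
Codon 3 AGC (Ser): third position 2-fold.
Codon 4 UGC (Cys): third position 2-fold.
Codon 5 GCG (Ala): third position 4-fold.
Codon 6 GUA (Val): third position 4-fold.
Four-fold degenerate third positions: 2.

2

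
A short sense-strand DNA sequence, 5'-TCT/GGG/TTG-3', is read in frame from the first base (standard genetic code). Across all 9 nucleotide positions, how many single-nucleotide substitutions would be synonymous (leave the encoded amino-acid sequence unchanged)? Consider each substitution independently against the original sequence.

Codon 1 (TCT, Ser): 3 synonymous substitutions.
Codon 2 (GGG, Gly): 3 synonymous substitutions.
Codon 3 (TTG, Leu): 2 synonymous substitutions.
Total: 3 + 3 + 2 = 8.

8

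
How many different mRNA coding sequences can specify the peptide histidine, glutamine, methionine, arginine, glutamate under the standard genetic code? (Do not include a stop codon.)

48

His: 2 codons.
Gln: 2 codons.
Met: 1 codon.
Arg: 6 codons.
Glu: 2 codons.
2 × 2 × 1 × 6 × 2 = 48.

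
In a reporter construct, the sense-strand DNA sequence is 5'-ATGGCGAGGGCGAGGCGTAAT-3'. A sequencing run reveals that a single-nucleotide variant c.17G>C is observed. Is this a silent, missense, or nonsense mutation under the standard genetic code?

Position 17 falls in codon 6: CGT → Arg.
After the substitution the codon is CCT → Pro.
Arg ≠ Pro, so this is a missense mutation.

missense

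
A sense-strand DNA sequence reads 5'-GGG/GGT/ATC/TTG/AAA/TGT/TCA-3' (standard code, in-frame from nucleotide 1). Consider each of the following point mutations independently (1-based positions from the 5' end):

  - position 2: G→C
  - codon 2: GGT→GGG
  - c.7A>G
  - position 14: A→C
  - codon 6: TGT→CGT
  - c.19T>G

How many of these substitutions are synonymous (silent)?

1

Codon 1: GGG (Gly) → GCG (Ala) — missense.
Codon 2: GGT (Gly) → GGG (Gly) — synonymous.
Codon 3: ATC (Ile) → GTC (Val) — missense.
Codon 5: AAA (Lys) → ACA (Thr) — missense.
Codon 6: TGT (Cys) → CGT (Arg) — missense.
Codon 7: TCA (Ser) → GCA (Ala) — missense.
Synonymous: 1 of 6.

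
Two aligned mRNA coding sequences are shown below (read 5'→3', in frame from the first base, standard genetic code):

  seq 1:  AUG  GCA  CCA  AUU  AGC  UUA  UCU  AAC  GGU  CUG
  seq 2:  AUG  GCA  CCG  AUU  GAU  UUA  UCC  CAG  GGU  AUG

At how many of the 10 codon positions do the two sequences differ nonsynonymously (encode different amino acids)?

Codon 1: AUG Met / AUG Met — identical.
Codon 2: GCA Ala / GCA Ala — identical.
Codon 3: CCA Pro / CCG Pro — synonymous.
Codon 4: AUU Ile / AUU Ile — identical.
Codon 5: AGC Ser / GAU Asp — nonsynonymous.
Codon 6: UUA Leu / UUA Leu — identical.
Codon 7: UCU Ser / UCC Ser — synonymous.
Codon 8: AAC Asn / CAG Gln — nonsynonymous.
Codon 9: GGU Gly / GGU Gly — identical.
Codon 10: CUG Leu / AUG Met — nonsynonymous.
Nonsynonymous differences: 3.

3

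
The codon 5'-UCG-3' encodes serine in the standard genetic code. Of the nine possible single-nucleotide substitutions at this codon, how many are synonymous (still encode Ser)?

3

Position 1: none → 0 synonymous.
Position 2: none → 0 synonymous.
Position 3: UCU, UCC, UCA → 3 synonymous.
Total: 0 + 0 + 3 = 3.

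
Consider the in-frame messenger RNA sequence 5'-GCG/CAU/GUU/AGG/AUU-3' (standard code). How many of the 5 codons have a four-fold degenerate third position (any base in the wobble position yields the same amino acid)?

Codon 1 GCG (Ala): third position 4-fold.
Codon 2 CAU (His): third position 2-fold.
Codon 3 GUU (Val): third position 4-fold.
Codon 4 AGG (Arg): third position 2-fold.
Codon 5 AUU (Ile): third position 3-fold.
Four-fold degenerate third positions: 2.

2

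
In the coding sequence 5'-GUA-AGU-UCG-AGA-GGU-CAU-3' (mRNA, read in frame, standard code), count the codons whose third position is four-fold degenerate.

Codon 1 GUA (Val): third position 4-fold.
Codon 2 AGU (Ser): third position 2-fold.
Codon 3 UCG (Ser): third position 4-fold.
Codon 4 AGA (Arg): third position 2-fold.
Codon 5 GGU (Gly): third position 4-fold.
Codon 6 CAU (His): third position 2-fold.
Four-fold degenerate third positions: 3.

3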